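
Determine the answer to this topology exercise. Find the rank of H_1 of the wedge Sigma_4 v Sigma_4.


For a wedge: H_1(A v B) = H_1(A) + H_1(B).
b_1(Sigma_4) = 8, b_1(Sigma_4) = 8.
b_1 = 8 + 8 = 16

16


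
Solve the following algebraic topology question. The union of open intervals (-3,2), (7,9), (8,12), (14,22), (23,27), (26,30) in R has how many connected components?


Sort and merge overlapping open intervals.
Merged: (-3,2), (7,12), (14,22), (23,30).
Number of components = 4

4


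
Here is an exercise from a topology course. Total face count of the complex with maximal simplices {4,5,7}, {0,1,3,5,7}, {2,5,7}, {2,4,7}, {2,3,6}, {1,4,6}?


Each maximal simplex on m vertices has 2^m - 1 nonempty faces.
Take the union (dedupe shared faces).
Total distinct faces = 50

50


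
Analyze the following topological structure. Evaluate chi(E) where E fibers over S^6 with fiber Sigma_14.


chi(S^6) = 2 (n even), chi(Sigma_14) = 2 - 2*14 = -26.
chi(E) = 2 * (-26) = -52

-52


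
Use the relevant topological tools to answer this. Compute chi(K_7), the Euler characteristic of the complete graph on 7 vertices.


K_7: V = 7, E = C(7,2) = 21.
chi = V - E = 7 - 21 = -14

-14


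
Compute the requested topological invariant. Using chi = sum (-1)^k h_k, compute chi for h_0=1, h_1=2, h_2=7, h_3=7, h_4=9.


Handles of index k contribute (-1)^k to chi (same as CW cells).
chi = (1) + (-2) + (7) + (-7) + (9) = 8

8


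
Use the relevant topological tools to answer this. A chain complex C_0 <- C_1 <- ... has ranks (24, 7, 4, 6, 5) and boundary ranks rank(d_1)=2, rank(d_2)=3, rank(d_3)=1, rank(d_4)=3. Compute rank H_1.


rank H_k = rank(ker d_k) - rank(im d_{k+1}).
rank(ker d_1) = rank(C_1) - rank(d_1) = 7 - 2 = 5.
rank(im d_{1+1}) = 3.
rank H_1 = 5 - 3 = 2

2


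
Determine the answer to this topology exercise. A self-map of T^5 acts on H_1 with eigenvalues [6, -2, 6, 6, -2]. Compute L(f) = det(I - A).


For a torus self-map: L(f) = det(I - A) where A acts on H_1.
L(f) = (1-6) * (1--2) * (1-6) * (1-6) * (1--2) = -5 * 3 * -5 * -5 * 3 = -1125

-1125


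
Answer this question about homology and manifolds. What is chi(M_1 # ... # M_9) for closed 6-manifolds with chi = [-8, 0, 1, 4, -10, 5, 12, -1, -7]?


For n-manifolds: chi(A#B) = chi(A) + chi(B) - chi(S^6).
chi(S^6) = 1 + (-1)^6 = 2.
chi(#) = (sum chi_i) - (9-1)*chi(S^6) = -4 - 8*2 = -20

-20


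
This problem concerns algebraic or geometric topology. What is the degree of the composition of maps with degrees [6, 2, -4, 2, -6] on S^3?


Degree is multiplicative: deg(composition) = product of degrees.
= (6) * (2) * (-4) * (2) * (-6) = 576

576


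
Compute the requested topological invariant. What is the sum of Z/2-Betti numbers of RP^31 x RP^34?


dim H^*(RP^n; Z/2) = n+1 (one Z/2 in each degree 0..n).
Total Betti number is multiplicative.
Total = (31+1) * (34+1) = 32 * 35 = 1120

1120


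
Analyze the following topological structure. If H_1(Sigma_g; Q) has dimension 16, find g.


For a closed orientable surface: b_1 = 2g.
16 = 2g
g = 16 / 2 = 8

8


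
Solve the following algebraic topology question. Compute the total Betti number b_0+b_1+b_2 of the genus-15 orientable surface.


For Sigma_15: b_0 = 1, b_1 = 2g = 30, b_2 = 1.
Total = 1 + 30 + 1 = 32

32


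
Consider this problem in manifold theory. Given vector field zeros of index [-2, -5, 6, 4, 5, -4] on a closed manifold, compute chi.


Poincare-Hopf: chi(M) = sum of indices of zeros.
chi = (-2) + (-5) + (6) + (4) + (5) + (-4) = 4

4


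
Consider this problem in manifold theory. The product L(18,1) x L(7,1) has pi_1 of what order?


pi_1(X x Y) = pi_1(X) x pi_1(Y).
pi_1(L(18,1)) = Z/18, pi_1(L(7,1)) = Z/7.
|Z/18 x Z/7| = 18 * 7 = 126

126


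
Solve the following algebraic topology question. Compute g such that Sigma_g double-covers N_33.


chi(N_33) = 2 - 33 = -31.
Double cover: chi(Sigma_g) = 2 * chi(N_33) = 2*(-31) = -62.
2 - 2g = -62, so g = (2 - (-62))/2 = 64/2 = 32

32


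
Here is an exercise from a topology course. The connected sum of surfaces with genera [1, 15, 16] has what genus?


Genus is additive under connected sum of orientable surfaces.
g = 1 + 15 + 16 = 32

32


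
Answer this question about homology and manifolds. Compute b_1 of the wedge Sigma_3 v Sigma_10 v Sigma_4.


For a wedge X v Y: reduced H_k(X v Y) = H_k(X) + H_k(Y).
Each Sigma_g contributes b_1 = 2g.
b_1 = 6 + 20 + 8 = 34

34


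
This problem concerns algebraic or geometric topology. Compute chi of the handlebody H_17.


A genus-g handlebody deformation retracts to a wedge of g circles.
chi(vee_g S^1) = 1 - g.
chi(H_17) = 1 - 17 = -16

-16


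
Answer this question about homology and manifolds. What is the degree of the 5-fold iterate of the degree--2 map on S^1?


deg(f) = -2. Degree is multiplicative: deg(f^5) = (deg f)^5.
deg(f^5) = (-2)^5 = -32

-32


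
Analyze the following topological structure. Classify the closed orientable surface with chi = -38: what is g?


chi = 2 - 2g for closed orientable surfaces.
-38 = 2 - 2g
2g = 2 - (-38) = 40
g = 20

20


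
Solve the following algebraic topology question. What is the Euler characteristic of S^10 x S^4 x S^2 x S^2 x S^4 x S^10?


chi is multiplicative: chi(X x Y) = chi(X) chi(Y).
Each even-dim sphere has chi = 2. There are 6 factors.
chi = 2^6 = 64

64


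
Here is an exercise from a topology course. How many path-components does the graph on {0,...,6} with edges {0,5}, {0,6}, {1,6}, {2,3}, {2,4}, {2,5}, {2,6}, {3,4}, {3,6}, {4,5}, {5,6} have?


Run DFS/union-find over 7 vertices.
V = 7, E = 11.
Number of components = 1

1


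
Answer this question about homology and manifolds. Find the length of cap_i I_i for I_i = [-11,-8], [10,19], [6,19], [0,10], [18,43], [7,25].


Intersection = [max(a_i), min(b_i)] = [18, -8].
Since 18 > -8, the intersection is empty.
Length = 0

0


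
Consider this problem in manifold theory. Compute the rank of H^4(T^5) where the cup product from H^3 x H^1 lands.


Cup product: H^p x H^q -> H^{p+q}; here p+q = 3+1 = 4.
rank H^k(T^n) = C(n,k).
C(5,4) = 5

5


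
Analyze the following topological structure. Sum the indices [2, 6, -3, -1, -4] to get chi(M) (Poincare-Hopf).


Poincare-Hopf: chi(M) = sum of indices of zeros.
chi = (2) + (6) + (-3) + (-1) + (-4) = 0

0


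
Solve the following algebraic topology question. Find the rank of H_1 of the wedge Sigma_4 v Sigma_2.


For a wedge: H_1(A v B) = H_1(A) + H_1(B).
b_1(Sigma_4) = 8, b_1(Sigma_2) = 4.
b_1 = 8 + 4 = 12

12


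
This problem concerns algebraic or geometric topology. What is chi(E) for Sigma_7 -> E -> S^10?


chi(S^10) = 2 (n even), chi(Sigma_7) = 2 - 2*7 = -12.
chi(E) = 2 * (-12) = -24

-24


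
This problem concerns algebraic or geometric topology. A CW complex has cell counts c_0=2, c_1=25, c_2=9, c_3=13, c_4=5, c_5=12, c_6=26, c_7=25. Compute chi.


chi = sum_k (-1)^k c_k.
= (-1)^0*2 + (-1)^1*25 + (-1)^2*9 + (-1)^3*13 + (-1)^4*5 + (-1)^5*12 + (-1)^6*26 + (-1)^7*25
= (2) + (-25) + (9) + (-13) + (5) + (-12) + (26) + (-25)
= -33

-33


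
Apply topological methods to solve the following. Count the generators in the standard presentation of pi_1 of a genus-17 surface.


Standard presentation: pi_1(Sigma_g) = <a_1,b_1,...,a_g,b_g | [a_1,b_1]...[a_g,b_g] = 1>.
Number of generators = 2g = 2*17 = 34

34


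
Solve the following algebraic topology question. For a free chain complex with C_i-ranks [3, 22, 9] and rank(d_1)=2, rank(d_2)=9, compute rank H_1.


rank H_k = rank(ker d_k) - rank(im d_{k+1}).
rank(ker d_1) = rank(C_1) - rank(d_1) = 22 - 2 = 20.
rank(im d_{1+1}) = 9.
rank H_1 = 20 - 9 = 11

11


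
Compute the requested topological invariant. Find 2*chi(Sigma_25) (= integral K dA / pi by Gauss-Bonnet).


Gauss-Bonnet: integral K dA = 2*pi*chi(M).
chi(Sigma_25) = 2 - 2*25 = -48.
(integral K dA)/pi = 2*chi = 2*(-48) = -96

-96


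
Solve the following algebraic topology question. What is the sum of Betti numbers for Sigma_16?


For Sigma_16: b_0 = 1, b_1 = 2g = 32, b_2 = 1.
Total = 1 + 32 + 1 = 34

34


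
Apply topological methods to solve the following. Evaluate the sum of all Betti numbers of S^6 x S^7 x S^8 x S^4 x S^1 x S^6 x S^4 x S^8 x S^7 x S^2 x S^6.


Total Betti number is multiplicative under products.
Each S^d (d>=1) has total Betti number 2.
There are 11 sphere factors.
Total = 2^11 = 2048

2048


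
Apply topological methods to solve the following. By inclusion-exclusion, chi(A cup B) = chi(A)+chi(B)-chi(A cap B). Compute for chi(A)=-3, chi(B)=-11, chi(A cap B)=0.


chi(A cup B) = chi(A) + chi(B) - chi(A cap B)
= -3 + (-11) - (0)
= -14

-14


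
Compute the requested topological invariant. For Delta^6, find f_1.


Delta^6 has 6+1 vertices. A 1-face is a choice of 1+1 vertices.
f_1 = C(6+1, 1+1) = C(7,2) = 21

21


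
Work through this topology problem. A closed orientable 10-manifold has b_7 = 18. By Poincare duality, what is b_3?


Poincare duality for closed orientable n-manifolds: b_k = b_{n-k}.
Here n = 10, so b_3 = b_7 = 18

18


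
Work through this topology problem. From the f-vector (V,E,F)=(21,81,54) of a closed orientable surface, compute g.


chi = V - E + F = 21 - 81 + 54 = -6
For orientable closed surface: chi = 2 - 2g, so g = (2 - chi)/2.
g = (2 - (-6)) / 2 = 8 / 2 = 4

4


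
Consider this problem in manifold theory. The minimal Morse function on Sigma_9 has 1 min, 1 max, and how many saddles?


A perfect Morse function has m_k = b_k.
For Sigma_9: b_0=1, b_1=2g=18, b_2=1.
Saddles m_1 = 2g = 18

18


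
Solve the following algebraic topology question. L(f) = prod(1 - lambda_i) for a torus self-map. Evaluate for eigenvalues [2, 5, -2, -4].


For a torus self-map: L(f) = det(I - A) where A acts on H_1.
L(f) = (1-2) * (1-5) * (1--2) * (1--4) = -1 * -4 * 3 * 5 = 60

60


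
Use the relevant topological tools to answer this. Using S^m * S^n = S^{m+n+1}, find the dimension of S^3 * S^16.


Join of spheres: S^m * S^n = S^{m+n+1}.
dim = 3 + 16 + 1 = 20

20


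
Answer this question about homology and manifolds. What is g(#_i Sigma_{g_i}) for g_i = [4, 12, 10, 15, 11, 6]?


Genus is additive under connected sum of orientable surfaces.
g = 4 + 12 + 10 + 15 + 11 + 6 = 58

58


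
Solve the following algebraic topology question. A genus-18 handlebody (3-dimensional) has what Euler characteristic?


A genus-g handlebody deformation retracts to a wedge of g circles.
chi(vee_g S^1) = 1 - g.
chi(H_18) = 1 - 18 = -17

-17


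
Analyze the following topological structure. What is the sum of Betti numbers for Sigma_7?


For Sigma_7: b_0 = 1, b_1 = 2g = 14, b_2 = 1.
Total = 1 + 14 + 1 = 16

16


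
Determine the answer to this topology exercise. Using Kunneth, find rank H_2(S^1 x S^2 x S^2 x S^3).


Each S^d has Poincare polynomial 1 + t^d.
The product S^1 x S^2 x S^2 x S^3 has Poincare polynomial prod(1+t^d_i).
Expanding: b_0=1, b_1=1, b_2=2, b_3=3, b_4=2, b_5=3, b_6=2, b_7=1, b_8=1.
b_2 = 2

2


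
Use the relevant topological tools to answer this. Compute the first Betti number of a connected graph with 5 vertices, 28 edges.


For a connected graph: rank(pi_1) = b_1 = E - V + 1 = 1 - chi.
chi = V - E = 5 - 28 = -23.
rank = 1 - (-23) = 28 - 5 + 1 = 24

24


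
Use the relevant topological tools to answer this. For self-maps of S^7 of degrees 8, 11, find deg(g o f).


Degree is multiplicative under composition: deg(g o f) = deg(g) * deg(f).
= 11 * 8 = 88

88


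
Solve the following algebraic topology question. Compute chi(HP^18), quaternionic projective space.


HP^18 has one cell in each dimension 0, 4, ..., 4*18 (18+1 cells, all even-dim).
chi = 18 + 1 = 19

19


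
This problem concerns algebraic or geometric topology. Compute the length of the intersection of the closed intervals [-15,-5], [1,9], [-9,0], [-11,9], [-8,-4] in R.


Intersection = [max(a_i), min(b_i)] = [1, -5].
Since 1 > -5, the intersection is empty.
Length = 0

0


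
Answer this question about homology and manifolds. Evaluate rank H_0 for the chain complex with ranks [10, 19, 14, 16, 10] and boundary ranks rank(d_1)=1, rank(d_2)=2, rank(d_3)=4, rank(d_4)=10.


rank H_k = rank(ker d_k) - rank(im d_{k+1}).
rank(ker d_0) = rank(C_0) - rank(d_0) = 10 - 0 = 10.
rank(im d_{0+1}) = 1.
rank H_0 = 10 - 1 = 9

9


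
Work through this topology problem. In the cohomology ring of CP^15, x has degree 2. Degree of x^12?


|x| = 2 in H^*(CP^n).
|x^12| = 12 * |x| = 12 * 2 = 24

24


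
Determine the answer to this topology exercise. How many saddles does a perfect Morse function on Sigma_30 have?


A perfect Morse function has m_k = b_k.
For Sigma_30: b_0=1, b_1=2g=60, b_2=1.
Saddles m_1 = 2g = 60

60


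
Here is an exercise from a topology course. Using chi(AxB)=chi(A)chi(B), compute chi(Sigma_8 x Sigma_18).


chi(Sigma_8) = 2 - 2*8 = -14
chi(Sigma_18) = 2 - 2*18 = -34
chi(product) = (-14) * (-34) = 476

476


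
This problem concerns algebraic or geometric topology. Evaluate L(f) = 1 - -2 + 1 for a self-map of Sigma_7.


L(f) = tr(f_0*) - tr(f_1*) + tr(f_2*).
= 1 - (-2) + (1)
= 4

4


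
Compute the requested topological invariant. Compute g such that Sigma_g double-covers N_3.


chi(N_3) = 2 - 3 = -1.
Double cover: chi(Sigma_g) = 2 * chi(N_3) = 2*(-1) = -2.
2 - 2g = -2, so g = (2 - (-2))/2 = 4/2 = 2

2


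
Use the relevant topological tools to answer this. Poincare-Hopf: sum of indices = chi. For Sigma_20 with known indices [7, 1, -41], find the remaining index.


Poincare-Hopf: sum of indices = chi(M).
chi(Sigma_20) = 2 - 2*20 = -38.
Sum of known indices = -33.
x = chi - (sum known) = -38 - (-33) = -5

-5


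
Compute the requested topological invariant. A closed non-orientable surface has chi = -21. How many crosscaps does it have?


chi = 2 - k for closed non-orientable surfaces with k crosscaps.
-21 = 2 - k
k = 2 - (-21) = 23

23


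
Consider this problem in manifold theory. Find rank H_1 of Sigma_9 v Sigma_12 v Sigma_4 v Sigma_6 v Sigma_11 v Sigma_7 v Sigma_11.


For a wedge X v Y: reduced H_k(X v Y) = H_k(X) + H_k(Y).
Each Sigma_g contributes b_1 = 2g.
b_1 = 18 + 24 + 8 + 12 + 22 + 14 + 22 = 120

120


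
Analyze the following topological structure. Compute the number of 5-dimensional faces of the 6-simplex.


Delta^6 has 6+1 vertices. A 5-face is a choice of 5+1 vertices.
f_5 = C(6+1, 5+1) = C(7,6) = 7

7


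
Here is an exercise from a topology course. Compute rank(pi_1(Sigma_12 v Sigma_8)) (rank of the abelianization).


For a wedge: H_1(A v B) = H_1(A) + H_1(B).
b_1(Sigma_12) = 24, b_1(Sigma_8) = 16.
b_1 = 24 + 16 = 40

40


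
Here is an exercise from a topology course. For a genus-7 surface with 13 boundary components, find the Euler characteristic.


For a compact orientable surface with genus g and b boundary components: chi = 2 - 2g - b.
chi = 2 - 2*7 - 13 = 2 - 14 - 13 = -25

-25


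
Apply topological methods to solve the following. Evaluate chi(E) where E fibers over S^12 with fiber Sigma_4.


chi(S^12) = 2 (n even), chi(Sigma_4) = 2 - 2*4 = -6.
chi(E) = 2 * (-6) = -12

-12


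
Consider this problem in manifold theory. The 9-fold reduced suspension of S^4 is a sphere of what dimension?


Each suspension raises dimension by 1: Sigma S^n = S^{n+1}.
Sigma^9 S^4 = S^{4+9} = S^13

13


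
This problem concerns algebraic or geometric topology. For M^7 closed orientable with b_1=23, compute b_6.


Poincare duality for closed orientable n-manifolds: b_k = b_{n-k}.
Here n = 7, so b_6 = b_1 = 23

23


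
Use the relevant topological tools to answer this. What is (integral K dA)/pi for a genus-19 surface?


Gauss-Bonnet: integral K dA = 2*pi*chi(M).
chi(Sigma_19) = 2 - 2*19 = -36.
(integral K dA)/pi = 2*chi = 2*(-36) = -72

-72


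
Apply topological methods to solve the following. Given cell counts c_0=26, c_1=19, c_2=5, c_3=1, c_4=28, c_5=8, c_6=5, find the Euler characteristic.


chi = sum_k (-1)^k c_k.
= (-1)^0*26 + (-1)^1*19 + (-1)^2*5 + (-1)^3*1 + (-1)^4*28 + (-1)^5*8 + (-1)^6*5
= (26) + (-19) + (5) + (-1) + (28) + (-8) + (5)
= 36

36


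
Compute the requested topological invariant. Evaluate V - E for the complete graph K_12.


K_12: V = 12, E = C(12,2) = 66.
chi = V - E = 12 - 66 = -54

-54


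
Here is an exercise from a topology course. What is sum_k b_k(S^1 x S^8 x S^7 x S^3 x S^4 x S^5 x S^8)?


Total Betti number is multiplicative under products.
Each S^d (d>=1) has total Betti number 2.
There are 7 sphere factors.
Total = 2^7 = 128

128


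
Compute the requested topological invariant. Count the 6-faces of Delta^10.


Delta^10 has 10+1 vertices. A 6-face is a choice of 6+1 vertices.
f_6 = C(10+1, 6+1) = C(11,7) = 330

330


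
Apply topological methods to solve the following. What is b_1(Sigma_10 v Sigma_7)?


For a wedge: H_1(A v B) = H_1(A) + H_1(B).
b_1(Sigma_10) = 20, b_1(Sigma_7) = 14.
b_1 = 20 + 14 = 34

34


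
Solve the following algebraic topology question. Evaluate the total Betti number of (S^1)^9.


b_k(T^9) = C(9,k), so the sum over k is sum_k C(9,k) = 2^9.
Total = 2^9 = 512

512


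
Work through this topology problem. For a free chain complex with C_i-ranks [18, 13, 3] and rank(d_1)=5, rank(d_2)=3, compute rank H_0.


rank H_k = rank(ker d_k) - rank(im d_{k+1}).
rank(ker d_0) = rank(C_0) - rank(d_0) = 18 - 0 = 18.
rank(im d_{0+1}) = 5.
rank H_0 = 18 - 5 = 13

13


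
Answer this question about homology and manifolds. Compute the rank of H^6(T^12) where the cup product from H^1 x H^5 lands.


Cup product: H^p x H^q -> H^{p+q}; here p+q = 1+5 = 6.
rank H^k(T^n) = C(n,k).
C(12,6) = 924

924


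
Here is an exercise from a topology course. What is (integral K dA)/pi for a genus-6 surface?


Gauss-Bonnet: integral K dA = 2*pi*chi(M).
chi(Sigma_6) = 2 - 2*6 = -10.
(integral K dA)/pi = 2*chi = 2*(-10) = -20

-20


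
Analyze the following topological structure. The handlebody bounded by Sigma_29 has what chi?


A genus-g handlebody deformation retracts to a wedge of g circles.
chi(vee_g S^1) = 1 - g.
chi(H_29) = 1 - 29 = -28

-28


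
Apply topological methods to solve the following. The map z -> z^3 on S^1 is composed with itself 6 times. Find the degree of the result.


deg(f) = 3. Degree is multiplicative: deg(f^6) = (deg f)^6.
deg(f^6) = (3)^6 = 729

729


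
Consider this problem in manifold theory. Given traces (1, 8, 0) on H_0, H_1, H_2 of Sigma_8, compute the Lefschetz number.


L(f) = tr(f_0*) - tr(f_1*) + tr(f_2*).
= 1 - (8) + (0)
= -7

-7


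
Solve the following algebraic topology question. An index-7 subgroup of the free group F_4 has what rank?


Nielsen-Schreier: an index-n subgroup of F_r is free of rank 1 + n(r-1).
Equivalently: chi(cover) = n*chi(base); chi(vee_r S^1) = 1 - 4 = -3.
chi(E) = 7*(-3) = -21; rank = 1 - chi(E) = 1 - (-21) = 22.
rank = 1 + 7*(4-1) = 1 + 21 = 22

22


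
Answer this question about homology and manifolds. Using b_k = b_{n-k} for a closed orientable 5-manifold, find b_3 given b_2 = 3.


Poincare duality for closed orientable n-manifolds: b_k = b_{n-k}.
Here n = 5, so b_3 = b_2 = 3

3


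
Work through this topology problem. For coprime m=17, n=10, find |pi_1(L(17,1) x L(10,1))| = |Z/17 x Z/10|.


pi_1(X x Y) = pi_1(X) x pi_1(Y).
pi_1(L(17,1)) = Z/17, pi_1(L(10,1)) = Z/10.
|Z/17 x Z/10| = 17 * 10 = 170

170


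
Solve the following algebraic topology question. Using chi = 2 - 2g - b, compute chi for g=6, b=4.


For a compact orientable surface with genus g and b boundary components: chi = 2 - 2g - b.
chi = 2 - 2*6 - 4 = 2 - 12 - 4 = -14

-14


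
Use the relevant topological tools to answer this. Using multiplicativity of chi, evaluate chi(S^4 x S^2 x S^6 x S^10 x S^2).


chi is multiplicative: chi(X x Y) = chi(X) chi(Y).
Each even-dim sphere has chi = 2. There are 5 factors.
chi = 2^5 = 32

32


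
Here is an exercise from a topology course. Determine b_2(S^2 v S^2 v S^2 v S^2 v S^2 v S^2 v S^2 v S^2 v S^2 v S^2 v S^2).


For a wedge of spheres, H_k (k>0) is free on one generator per sphere of dimension k.
Spheres of dimension 2: count = 11.
b_2 = 11

11


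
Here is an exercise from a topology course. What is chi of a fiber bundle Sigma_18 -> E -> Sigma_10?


For a fiber bundle F -> E -> B (with CW structure): chi(E) = chi(B) * chi(F).
chi(Sigma_10) = -18, chi(Sigma_18) = -34.
chi(E) = (-18) * (-34) = 612

612


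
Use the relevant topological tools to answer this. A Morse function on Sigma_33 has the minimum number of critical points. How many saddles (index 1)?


A perfect Morse function has m_k = b_k.
For Sigma_33: b_0=1, b_1=2g=66, b_2=1.
Saddles m_1 = 2g = 66

66


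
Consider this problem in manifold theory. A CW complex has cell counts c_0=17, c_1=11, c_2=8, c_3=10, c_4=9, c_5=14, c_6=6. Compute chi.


chi = sum_k (-1)^k c_k.
= (-1)^0*17 + (-1)^1*11 + (-1)^2*8 + (-1)^3*10 + (-1)^4*9 + (-1)^5*14 + (-1)^6*6
= (17) + (-11) + (8) + (-10) + (9) + (-14) + (6)
= 5

5


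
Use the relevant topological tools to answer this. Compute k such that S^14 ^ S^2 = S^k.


S^m ^ S^n = S^{m+n}.
k = 14 + 2 = 16

16


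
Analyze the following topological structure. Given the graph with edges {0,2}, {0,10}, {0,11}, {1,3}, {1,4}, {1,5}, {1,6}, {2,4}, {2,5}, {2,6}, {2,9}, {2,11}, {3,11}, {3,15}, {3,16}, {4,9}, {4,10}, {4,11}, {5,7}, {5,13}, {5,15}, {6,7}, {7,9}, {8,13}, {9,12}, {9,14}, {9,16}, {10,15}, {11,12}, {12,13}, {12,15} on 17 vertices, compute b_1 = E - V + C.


b_1 = E - V + (number of components).
E = 31, V = 17, components = 1.
b_1 = 31 - 17 + 1 = 15

15


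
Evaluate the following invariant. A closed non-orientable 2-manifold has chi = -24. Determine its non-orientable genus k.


chi = 2 - k for closed non-orientable surfaces with k crosscaps.
-24 = 2 - k
k = 2 - (-24) = 26

26


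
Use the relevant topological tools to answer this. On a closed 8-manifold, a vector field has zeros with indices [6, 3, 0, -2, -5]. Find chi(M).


Poincare-Hopf: chi(M) = sum of indices of zeros.
chi = (6) + (3) + (0) + (-2) + (-5) = 2

2


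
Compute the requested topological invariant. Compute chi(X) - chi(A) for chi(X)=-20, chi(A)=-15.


Relative Euler characteristic: chi(X, A) = chi(X) - chi(A).
= -20 - (-15) = -5

-5


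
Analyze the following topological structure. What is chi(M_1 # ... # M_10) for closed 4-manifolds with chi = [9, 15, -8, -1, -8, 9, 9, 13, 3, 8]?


For n-manifolds: chi(A#B) = chi(A) + chi(B) - chi(S^4).
chi(S^4) = 1 + (-1)^4 = 2.
chi(#) = (sum chi_i) - (10-1)*chi(S^4) = 49 - 9*2 = 31

31


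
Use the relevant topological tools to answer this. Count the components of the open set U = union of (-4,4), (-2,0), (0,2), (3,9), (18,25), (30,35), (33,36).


Sort and merge overlapping open intervals.
Merged: (-4,9), (18,25), (30,36).
Number of components = 3

3


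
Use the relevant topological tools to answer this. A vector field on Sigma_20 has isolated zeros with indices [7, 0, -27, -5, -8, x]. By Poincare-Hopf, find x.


Poincare-Hopf: sum of indices = chi(M).
chi(Sigma_20) = 2 - 2*20 = -38.
Sum of known indices = -33.
x = chi - (sum known) = -38 - (-33) = -5

-5


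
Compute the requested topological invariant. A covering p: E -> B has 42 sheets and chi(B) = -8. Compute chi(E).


For a finite covering: chi(E) = (number of sheets) * chi(B).
chi(E) = 42 * (-8) = -336

-336


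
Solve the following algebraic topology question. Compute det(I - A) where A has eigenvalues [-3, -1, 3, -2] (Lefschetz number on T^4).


For a torus self-map: L(f) = det(I - A) where A acts on H_1.
L(f) = (1--3) * (1--1) * (1-3) * (1--2) = 4 * 2 * -2 * 3 = -48

-48


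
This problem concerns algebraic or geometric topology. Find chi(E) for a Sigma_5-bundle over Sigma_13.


For a fiber bundle F -> E -> B (with CW structure): chi(E) = chi(B) * chi(F).
chi(Sigma_13) = -24, chi(Sigma_5) = -8.
chi(E) = (-24) * (-8) = 192

192


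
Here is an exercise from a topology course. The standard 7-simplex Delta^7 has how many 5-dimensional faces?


Delta^7 has 7+1 vertices. A 5-face is a choice of 5+1 vertices.
f_5 = C(7+1, 5+1) = C(8,6) = 28

28


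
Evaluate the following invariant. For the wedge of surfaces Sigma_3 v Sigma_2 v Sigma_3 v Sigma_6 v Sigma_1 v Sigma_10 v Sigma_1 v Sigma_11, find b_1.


For a wedge X v Y: reduced H_k(X v Y) = H_k(X) + H_k(Y).
Each Sigma_g contributes b_1 = 2g.
b_1 = 6 + 4 + 6 + 12 + 2 + 20 + 2 + 22 = 74

74


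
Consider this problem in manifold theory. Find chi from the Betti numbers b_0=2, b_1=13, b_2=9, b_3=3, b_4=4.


chi = sum_k (-1)^k b_k.
= (2) + (-13) + (9) + (-3) + (4)
= -1

-1


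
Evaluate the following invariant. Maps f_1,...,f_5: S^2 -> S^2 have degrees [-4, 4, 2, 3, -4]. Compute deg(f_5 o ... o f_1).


Degree is multiplicative: deg(composition) = product of degrees.
= (-4) * (4) * (2) * (3) * (-4) = 384

384


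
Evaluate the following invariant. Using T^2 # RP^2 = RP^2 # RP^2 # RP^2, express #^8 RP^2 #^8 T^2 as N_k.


Since a >= 1, the sum is non-orientable; each T^2 can be replaced by RP^2 # RP^2 (since T^2#RP^2 = 3RP^2).
Total crosscaps k = 8 + 2*8 = 24.
Check via chi: chi = 8*1 + 8*0 - (8+8-1)*2 = -22 = 2 - k = -22. Consistent.

24


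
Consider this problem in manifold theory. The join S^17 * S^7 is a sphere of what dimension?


Join of spheres: S^m * S^n = S^{m+n+1}.
dim = 17 + 7 + 1 = 25

25


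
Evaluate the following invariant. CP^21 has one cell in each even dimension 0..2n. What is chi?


CP^21 has one cell in each even dimension 0, 2, ..., 2*21 (21+1 cells total).
All cells are even-dimensional, so chi = number of cells.
chi = 21 + 1 = 22

22


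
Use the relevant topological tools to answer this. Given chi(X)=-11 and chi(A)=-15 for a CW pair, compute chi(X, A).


Relative Euler characteristic: chi(X, A) = chi(X) - chi(A).
= -11 - (-15) = 4

4


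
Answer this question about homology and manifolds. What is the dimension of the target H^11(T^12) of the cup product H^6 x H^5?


Cup product: H^p x H^q -> H^{p+q}; here p+q = 6+5 = 11.
rank H^k(T^n) = C(n,k).
C(12,11) = 12

12


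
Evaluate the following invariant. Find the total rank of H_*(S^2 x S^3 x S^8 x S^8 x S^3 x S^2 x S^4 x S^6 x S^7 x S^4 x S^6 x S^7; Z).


Total Betti number is multiplicative under products.
Each S^d (d>=1) has total Betti number 2.
There are 12 sphere factors.
Total = 2^12 = 4096

4096


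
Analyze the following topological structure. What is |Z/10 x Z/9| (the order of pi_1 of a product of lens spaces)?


pi_1(X x Y) = pi_1(X) x pi_1(Y).
pi_1(L(10,1)) = Z/10, pi_1(L(9,1)) = Z/9.
|Z/10 x Z/9| = 10 * 9 = 90

90


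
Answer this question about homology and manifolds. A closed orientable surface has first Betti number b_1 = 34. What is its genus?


For a closed orientable surface: b_1 = 2g.
34 = 2g
g = 34 / 2 = 17

17


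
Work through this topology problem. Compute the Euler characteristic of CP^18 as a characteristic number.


For any closed oriented manifold, <e(TM),[M]> = chi(M).
chi(CP^18) = 18+1 = 19

19


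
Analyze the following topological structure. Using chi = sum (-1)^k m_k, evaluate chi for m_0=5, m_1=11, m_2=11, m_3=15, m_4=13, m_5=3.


Morse theory: chi(M) = sum_k (-1)^k m_k where m_k = #(index-k critical points).
= (5) + (-11) + (11) + (-15) + (13) + (-3) = 0

0


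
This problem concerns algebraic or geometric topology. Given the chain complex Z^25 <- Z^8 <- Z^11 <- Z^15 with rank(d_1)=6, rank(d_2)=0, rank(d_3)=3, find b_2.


rank H_k = rank(ker d_k) - rank(im d_{k+1}).
rank(ker d_2) = rank(C_2) - rank(d_2) = 11 - 0 = 11.
rank(im d_{2+1}) = 3.
rank H_2 = 11 - 3 = 8

8


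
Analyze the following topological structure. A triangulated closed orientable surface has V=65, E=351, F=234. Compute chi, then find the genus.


chi = V - E + F = 65 - 351 + 234 = -52
For orientable closed surface: chi = 2 - 2g, so g = (2 - chi)/2.
g = (2 - (-52)) / 2 = 54 / 2 = 27

27


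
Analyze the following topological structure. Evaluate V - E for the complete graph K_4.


K_4: V = 4, E = C(4,2) = 6.
chi = V - E = 4 - 6 = -2

-2


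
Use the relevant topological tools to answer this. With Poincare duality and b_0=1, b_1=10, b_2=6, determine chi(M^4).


By Poincare duality b_k = b_{4-k}, so full Betti numbers: b_0=1, b_1=10, b_2=6, b_3=10, b_4=1.
chi = sum (-1)^k b_k = -12

-12


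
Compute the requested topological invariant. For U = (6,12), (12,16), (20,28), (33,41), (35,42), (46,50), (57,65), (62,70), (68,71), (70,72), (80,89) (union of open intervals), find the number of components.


Sort and merge overlapping open intervals.
Merged: (6,12), (12,16), (20,28), (33,42), (46,50), (57,72), (80,89).
Number of components = 7

7


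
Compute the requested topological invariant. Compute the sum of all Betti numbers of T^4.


b_k(T^4) = C(4,k), so the sum over k is sum_k C(4,k) = 2^4.
Total = 2^4 = 16

16


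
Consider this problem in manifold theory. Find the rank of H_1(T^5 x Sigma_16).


pi_1(A x B) = pi_1(A) x pi_1(B); rank of abelianization = b_1.
b_1(T^5) = 5, b_1(Sigma_16) = 2*16 = 32.
b_1(product) = 5 + 32 = 37

37


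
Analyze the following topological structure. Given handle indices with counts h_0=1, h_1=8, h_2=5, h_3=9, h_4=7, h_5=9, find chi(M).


Handles of index k contribute (-1)^k to chi (same as CW cells).
chi = (1) + (-8) + (5) + (-9) + (7) + (-9) = -13

-13


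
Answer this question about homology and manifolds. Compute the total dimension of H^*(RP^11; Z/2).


H^k(RP^11; Z/2) = Z/2 for each 0 <= k <= 11.
Total dimension = 11 + 1 = 12

12


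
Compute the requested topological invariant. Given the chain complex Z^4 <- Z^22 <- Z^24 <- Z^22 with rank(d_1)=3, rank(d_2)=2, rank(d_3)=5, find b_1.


rank H_k = rank(ker d_k) - rank(im d_{k+1}).
rank(ker d_1) = rank(C_1) - rank(d_1) = 22 - 3 = 19.
rank(im d_{1+1}) = 2.
rank H_1 = 19 - 2 = 17

17


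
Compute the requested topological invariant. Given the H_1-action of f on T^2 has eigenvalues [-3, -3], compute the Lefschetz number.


For a torus self-map: L(f) = det(I - A) where A acts on H_1.
L(f) = (1--3) * (1--3) = 4 * 4 = 16

16


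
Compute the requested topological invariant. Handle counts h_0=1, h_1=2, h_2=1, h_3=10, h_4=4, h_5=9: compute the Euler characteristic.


Handles of index k contribute (-1)^k to chi (same as CW cells).
chi = (1) + (-2) + (1) + (-10) + (4) + (-9) = -15

-15


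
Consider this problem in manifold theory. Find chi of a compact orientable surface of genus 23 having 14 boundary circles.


For a compact orientable surface with genus g and b boundary components: chi = 2 - 2g - b.
chi = 2 - 2*23 - 14 = 2 - 46 - 14 = -58

-58


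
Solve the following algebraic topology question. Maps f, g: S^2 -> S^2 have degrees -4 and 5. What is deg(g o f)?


Degree is multiplicative under composition: deg(g o f) = deg(g) * deg(f).
= 5 * -4 = -20

-20


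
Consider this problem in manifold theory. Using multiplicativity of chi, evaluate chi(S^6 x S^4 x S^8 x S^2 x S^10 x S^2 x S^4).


chi is multiplicative: chi(X x Y) = chi(X) chi(Y).
Each even-dim sphere has chi = 2. There are 7 factors.
chi = 2^7 = 128

128


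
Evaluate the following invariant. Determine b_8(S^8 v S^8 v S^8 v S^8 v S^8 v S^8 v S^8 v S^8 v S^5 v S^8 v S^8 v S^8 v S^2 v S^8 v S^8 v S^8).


For a wedge of spheres, H_k (k>0) is free on one generator per sphere of dimension k.
Spheres of dimension 8: count = 14.
b_8 = 14

14


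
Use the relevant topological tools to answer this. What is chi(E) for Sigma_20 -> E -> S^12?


chi(S^12) = 2 (n even), chi(Sigma_20) = 2 - 2*20 = -38.
chi(E) = 2 * (-38) = -76

-76


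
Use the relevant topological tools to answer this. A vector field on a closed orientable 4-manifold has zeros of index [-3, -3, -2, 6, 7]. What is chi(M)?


Poincare-Hopf: chi(M) = sum of indices of zeros.
chi = (-3) + (-3) + (-2) + (6) + (7) = 5

5


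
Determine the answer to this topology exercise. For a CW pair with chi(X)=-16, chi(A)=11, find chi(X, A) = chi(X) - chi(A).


Relative Euler characteristic: chi(X, A) = chi(X) - chi(A).
= -16 - (11) = -27

-27


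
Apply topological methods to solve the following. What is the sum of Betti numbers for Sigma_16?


For Sigma_16: b_0 = 1, b_1 = 2g = 32, b_2 = 1.
Total = 1 + 32 + 1 = 34

34


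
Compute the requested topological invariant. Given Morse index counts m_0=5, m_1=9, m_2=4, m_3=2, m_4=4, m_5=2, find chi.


Morse theory: chi(M) = sum_k (-1)^k m_k where m_k = #(index-k critical points).
= (5) + (-9) + (4) + (-2) + (4) + (-2) = 0

0


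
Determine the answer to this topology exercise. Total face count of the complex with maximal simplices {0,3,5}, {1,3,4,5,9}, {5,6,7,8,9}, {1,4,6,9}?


Each maximal simplex on m vertices has 2^m - 1 nonempty faces.
Take the union (dedupe shared faces).
Total distinct faces = 69

69


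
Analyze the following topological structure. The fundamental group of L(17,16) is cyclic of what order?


pi_1(L(p,q)) = Z/pZ for any q coprime to p.
|pi_1(L(17,16))| = 17

17


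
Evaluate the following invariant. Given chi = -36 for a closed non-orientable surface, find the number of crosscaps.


chi = 2 - k for closed non-orientable surfaces with k crosscaps.
-36 = 2 - k
k = 2 - (-36) = 38

38


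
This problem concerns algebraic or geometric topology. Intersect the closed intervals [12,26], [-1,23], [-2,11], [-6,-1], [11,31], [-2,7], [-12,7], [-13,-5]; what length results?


Intersection = [max(a_i), min(b_i)] = [12, -5].
Since 12 > -5, the intersection is empty.
Length = 0

0


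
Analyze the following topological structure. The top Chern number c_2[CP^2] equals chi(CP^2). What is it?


For any closed oriented manifold, <e(TM),[M]> = chi(M).
chi(CP^2) = 2+1 = 3

3


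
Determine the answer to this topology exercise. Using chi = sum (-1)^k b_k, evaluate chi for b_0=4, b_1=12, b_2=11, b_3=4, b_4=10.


chi = sum_k (-1)^k b_k.
= (4) + (-12) + (11) + (-4) + (10)
= 9

9


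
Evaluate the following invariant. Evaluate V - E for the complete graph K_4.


K_4: V = 4, E = C(4,2) = 6.
chi = V - E = 4 - 6 = -2

-2


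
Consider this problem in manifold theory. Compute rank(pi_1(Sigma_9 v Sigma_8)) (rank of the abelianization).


For a wedge: H_1(A v B) = H_1(A) + H_1(B).
b_1(Sigma_9) = 18, b_1(Sigma_8) = 16.
b_1 = 18 + 16 = 34

34


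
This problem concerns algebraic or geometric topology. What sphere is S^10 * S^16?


Join of spheres: S^m * S^n = S^{m+n+1}.
dim = 10 + 16 + 1 = 27

27


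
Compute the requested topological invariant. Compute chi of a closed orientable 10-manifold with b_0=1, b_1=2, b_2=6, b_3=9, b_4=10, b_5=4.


By Poincare duality b_k = b_{10-k}, so full Betti numbers: b_0=1, b_1=2, b_2=6, b_3=9, b_4=10, b_5=4, b_6=10, b_7=9, b_8=6, b_9=2, b_10=1.
chi = sum (-1)^k b_k = 8

8


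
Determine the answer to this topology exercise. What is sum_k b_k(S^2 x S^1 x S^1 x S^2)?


Total Betti number is multiplicative under products.
Each S^d (d>=1) has total Betti number 2.
There are 4 sphere factors.
Total = 2^4 = 16

16


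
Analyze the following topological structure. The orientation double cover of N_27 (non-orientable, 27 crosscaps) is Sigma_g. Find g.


chi(N_27) = 2 - 27 = -25.
Double cover: chi(Sigma_g) = 2 * chi(N_27) = 2*(-25) = -50.
2 - 2g = -50, so g = (2 - (-50))/2 = 52/2 = 26

26


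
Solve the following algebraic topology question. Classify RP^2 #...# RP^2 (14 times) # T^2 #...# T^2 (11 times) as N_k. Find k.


Since a >= 1, the sum is non-orientable; each T^2 can be replaced by RP^2 # RP^2 (since T^2#RP^2 = 3RP^2).
Total crosscaps k = 14 + 2*11 = 36.
Check via chi: chi = 14*1 + 11*0 - (14+11-1)*2 = -34 = 2 - k = -34. Consistent.

36


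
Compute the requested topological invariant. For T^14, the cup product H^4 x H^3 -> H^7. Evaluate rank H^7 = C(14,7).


Cup product: H^p x H^q -> H^{p+q}; here p+q = 4+3 = 7.
rank H^k(T^n) = C(n,k).
C(14,7) = 3432

3432


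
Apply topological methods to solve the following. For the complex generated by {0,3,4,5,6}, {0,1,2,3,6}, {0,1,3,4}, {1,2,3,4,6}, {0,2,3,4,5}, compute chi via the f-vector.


Enumerate all faces; f-vector: f_0=7, f_1=20, f_2=29, f_3=19, f_4=4.
chi = sum (-1)^k f_k = 1

1


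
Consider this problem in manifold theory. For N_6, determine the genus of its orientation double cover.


chi(N_6) = 2 - 6 = -4.
Double cover: chi(Sigma_g) = 2 * chi(N_6) = 2*(-4) = -8.
2 - 2g = -8, so g = (2 - (-8))/2 = 10/2 = 5

5


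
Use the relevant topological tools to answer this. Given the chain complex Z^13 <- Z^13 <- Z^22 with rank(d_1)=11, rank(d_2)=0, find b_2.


rank H_k = rank(ker d_k) - rank(im d_{k+1}).
rank(ker d_2) = rank(C_2) - rank(d_2) = 22 - 0 = 22.
rank(im d_{2+1}) = 0.
rank H_2 = 22 - 0 = 22

22


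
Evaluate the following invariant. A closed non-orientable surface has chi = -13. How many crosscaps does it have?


chi = 2 - k for closed non-orientable surfaces with k crosscaps.
-13 = 2 - k
k = 2 - (-13) = 15

15


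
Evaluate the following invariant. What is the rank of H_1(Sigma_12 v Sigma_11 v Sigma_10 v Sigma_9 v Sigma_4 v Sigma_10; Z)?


For a wedge X v Y: reduced H_k(X v Y) = H_k(X) + H_k(Y).
Each Sigma_g contributes b_1 = 2g.
b_1 = 24 + 22 + 20 + 18 + 8 + 20 = 112

112


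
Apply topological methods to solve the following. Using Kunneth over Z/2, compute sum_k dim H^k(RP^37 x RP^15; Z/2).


dim H^*(RP^n; Z/2) = n+1 (one Z/2 in each degree 0..n).
Total Betti number is multiplicative.
Total = (37+1) * (15+1) = 38 * 16 = 608

608


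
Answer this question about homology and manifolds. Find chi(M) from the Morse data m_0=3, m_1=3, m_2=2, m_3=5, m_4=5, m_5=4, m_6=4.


Morse theory: chi(M) = sum_k (-1)^k m_k where m_k = #(index-k critical points).
= (3) + (-3) + (2) + (-5) + (5) + (-4) + (4) = 2

2


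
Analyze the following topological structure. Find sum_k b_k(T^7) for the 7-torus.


b_k(T^7) = C(7,k), so the sum over k is sum_k C(7,k) = 2^7.
Total = 2^7 = 128

128


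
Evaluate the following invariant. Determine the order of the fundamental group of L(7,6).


pi_1(L(p,q)) = Z/pZ for any q coprime to p.
|pi_1(L(7,6))| = 7

7


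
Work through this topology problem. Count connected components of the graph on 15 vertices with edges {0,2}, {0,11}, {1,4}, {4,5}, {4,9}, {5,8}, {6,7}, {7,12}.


Run DFS/union-find over 15 vertices.
V = 15, E = 8.
Number of components = 7

7


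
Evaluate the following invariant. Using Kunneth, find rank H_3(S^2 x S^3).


Each S^d has Poincare polynomial 1 + t^d.
The product S^2 x S^3 has Poincare polynomial prod(1+t^d_i).
Expanding: b_0=1, b_2=1, b_3=1, b_5=1.
b_3 = 1

1


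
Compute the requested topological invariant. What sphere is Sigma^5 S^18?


Each suspension raises dimension by 1: Sigma S^n = S^{n+1}.
Sigma^5 S^18 = S^{18+5} = S^23

23


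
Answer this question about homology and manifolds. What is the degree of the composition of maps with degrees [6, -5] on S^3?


Degree is multiplicative: deg(composition) = product of degrees.
= (6) * (-5) = -30

-30


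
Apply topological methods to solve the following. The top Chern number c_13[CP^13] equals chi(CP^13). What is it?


For any closed oriented manifold, <e(TM),[M]> = chi(M).
chi(CP^13) = 13+1 = 14

14


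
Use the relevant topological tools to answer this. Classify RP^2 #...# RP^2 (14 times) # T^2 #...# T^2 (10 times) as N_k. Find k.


Since a >= 1, the sum is non-orientable; each T^2 can be replaced by RP^2 # RP^2 (since T^2#RP^2 = 3RP^2).
Total crosscaps k = 14 + 2*10 = 34.
Check via chi: chi = 14*1 + 10*0 - (14+10-1)*2 = -32 = 2 - k = -32. Consistent.

34
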